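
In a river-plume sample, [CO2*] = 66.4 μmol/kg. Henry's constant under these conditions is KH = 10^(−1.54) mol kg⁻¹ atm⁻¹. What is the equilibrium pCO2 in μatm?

pCO2 = 2300 μatm

KH = 10^(−1.54) = 2.884×10^-2 mol kg⁻¹ atm⁻¹
pCO2 = [CO2*]/KH = 66.4×10^-6 / 2.884×10^-2 = 2.30×10^-3 atm = 2300 μatm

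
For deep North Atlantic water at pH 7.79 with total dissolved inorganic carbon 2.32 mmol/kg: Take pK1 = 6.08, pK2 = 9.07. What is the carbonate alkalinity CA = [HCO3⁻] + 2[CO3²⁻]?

CA = 2.39 mmol/kg

CA = [HCO3⁻] + 2[CO3²⁻] = (α₁ + 2α₂)·DIC
At pH 7.79: [H⁺]/K1 = 10^-1.71 = 0.019498, K2/[H⁺] = 10^-1.28 = 0.052481
α₁ = 1/(1 + 0.019498 + 0.052481) = 1/1.0720 = 0.9329; α₂ = α₁·K2/[H⁺] = 0.04896
α₁ + 2α₂ = 1.0308
CA = 1.0308 × 2.32 = 2.39 mmol/kg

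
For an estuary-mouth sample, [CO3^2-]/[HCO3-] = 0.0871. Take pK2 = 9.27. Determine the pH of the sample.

From K2 = [H⁺][CO3^2-]/[HCO3-]:  pH = pK2 + log₁₀([CO3^2-]/[HCO3-])
log₁₀(0.0871) = -1.060
pH = 9.27 + (-1.060) = 8.21

pH = 8.21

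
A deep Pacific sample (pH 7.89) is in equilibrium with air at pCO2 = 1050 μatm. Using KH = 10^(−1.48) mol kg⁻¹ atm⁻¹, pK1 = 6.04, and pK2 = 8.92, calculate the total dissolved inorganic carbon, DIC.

DIC = 2.73 mmol/kg

[CO2*] = KH · pCO2 = 10^(−1.48) × 1050×10^-6 = 3.477×10^-5 mol/kg
α₀ = 1/(1 + K1/[H⁺] + K1K2/[H⁺]²) = 1/(1 + 10^+1.85 + 10^+0.82) = 0.01275
DIC = [CO2*]/α₀ = 3.477×10^-5 / 0.01275 = 2.73 mmol/kg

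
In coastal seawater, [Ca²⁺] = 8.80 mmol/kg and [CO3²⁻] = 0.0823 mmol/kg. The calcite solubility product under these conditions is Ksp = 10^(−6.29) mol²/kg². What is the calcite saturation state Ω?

Ω = 1.41

Ksp = 10^(−6.29) = 5.129×10^-7
Ω = [Ca²⁺][CO3²⁻]/Ksp = (8.80×10^-3)(0.0823×10^-3) / 5.129×10^-7 = 1.41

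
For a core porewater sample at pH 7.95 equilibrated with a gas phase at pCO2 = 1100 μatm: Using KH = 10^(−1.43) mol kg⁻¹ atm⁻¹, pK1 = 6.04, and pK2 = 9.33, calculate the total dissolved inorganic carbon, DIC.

DIC = 3.50 mmol/kg

[CO2*] = KH · pCO2 = 10^(−1.43) × 1100×10^-6 = 4.087×10^-5 mol/kg
α₀ = 1/(1 + K1/[H⁺] + K1K2/[H⁺]²) = 1/(1 + 10^+1.91 + 10^+0.53) = 0.01167
DIC = [CO2*]/α₀ = 4.087×10^-5 / 0.01167 = 3.50 mmol/kg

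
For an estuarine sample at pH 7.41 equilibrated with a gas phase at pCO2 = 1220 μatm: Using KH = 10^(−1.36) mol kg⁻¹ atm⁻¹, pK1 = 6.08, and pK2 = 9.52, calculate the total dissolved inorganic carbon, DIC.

[CO2*] = KH · pCO2 = 10^(−1.36) × 1220×10^-6 = 5.325×10^-5 mol/kg
α₀ = 1/(1 + K1/[H⁺] + K1K2/[H⁺]²) = 1/(1 + 10^+1.33 + 10^-0.78) = 0.04435
DIC = [CO2*]/α₀ = 5.325×10^-5 / 0.04435 = 1.20 mmol/kg

DIC = 1.20 mmol/kg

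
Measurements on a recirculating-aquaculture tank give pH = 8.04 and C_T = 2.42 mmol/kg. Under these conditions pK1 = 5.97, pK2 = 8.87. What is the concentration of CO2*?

α₀ = 1 / (1 + K1/[H⁺] + K1K2/[H⁺]²) = 1 / (1 + 10^+2.07 + 10^+1.24)
   = 1 / (1 + 117.49 + 17.378) = 1/135.87 = 0.007360
[CO2*] = α₀ × DIC = 0.007360 × 2.42 = 0.0178 mmol/kg = 17.8 μmol/kg

[CO2*] = 17.8 μmol/kg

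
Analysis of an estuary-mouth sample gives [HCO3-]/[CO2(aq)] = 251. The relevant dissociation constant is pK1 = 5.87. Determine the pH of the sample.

pH = 8.27

From K1 = [H⁺][HCO3-]/[CO2(aq)]:  pH = pK1 + log₁₀([HCO3-]/[CO2(aq)])
log₁₀(251) = +2.400
pH = 5.87 + (+2.400) = 8.27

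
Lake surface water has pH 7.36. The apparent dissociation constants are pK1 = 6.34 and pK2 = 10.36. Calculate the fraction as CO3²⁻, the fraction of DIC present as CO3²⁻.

α₂ = 0.000912

α₂ = 1 / (1 + [H⁺]/K2 + [H⁺]²/(K1K2)) = 1 / (1 + 10^+3.00 + 10^+1.98)
   = 1 / (1 + 1000.0 + 95.499) = 1/1096.5 = 0.0009120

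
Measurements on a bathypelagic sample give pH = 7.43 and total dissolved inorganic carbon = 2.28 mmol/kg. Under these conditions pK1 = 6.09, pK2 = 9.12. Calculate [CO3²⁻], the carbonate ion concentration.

[CO3²⁻] = 0.0437 mmol/kg

α₂ = 1 / (1 + [H⁺]/K2 + [H⁺]²/(K1K2)) = 1 / (1 + 10^+1.69 + 10^+0.35)
   = 1 / (1 + 48.978 + 2.2387) = 1/52.217 = 0.01915
[CO3²⁻] = α₂ × DIC = 0.01915 × 2.28 = 0.0437 mmol/kg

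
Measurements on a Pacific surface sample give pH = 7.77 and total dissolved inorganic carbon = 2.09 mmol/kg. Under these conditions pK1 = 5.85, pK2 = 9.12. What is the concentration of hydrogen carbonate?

α₁ = 1 / (1 + [H⁺]/K1 + K2/[H⁺]) = 1 / (1 + 10^-1.92 + 10^-1.35)
   = 1 / (1 + 0.012023 + 0.044668) = 1/1.0567 = 0.9464
[HCO3⁻] = α₁ × DIC = 0.9464 × 2.09 = 1.98 mmol/kg

[HCO3⁻] = 1.98 mmol/kg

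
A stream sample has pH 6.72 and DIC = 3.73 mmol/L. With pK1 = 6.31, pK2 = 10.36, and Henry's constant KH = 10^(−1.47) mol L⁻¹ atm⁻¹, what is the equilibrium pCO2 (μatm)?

α₀ = 1 / (1 + K1/[H⁺] + K1K2/[H⁺]²) = 1 / (1 + 10^+0.41 + 10^-3.23)
   = 1 / (1 + 2.5704 + 0.00058884) = 1/3.5710 = 0.2800
[CO2*] = α₀ × DIC = 0.2800 × 3.73 = 1.045 mmol/L
pCO2 = [CO2*]/KH = 1.045×10^-3 / 3.388×10^-2 = 3.08×10^4 μatm

pCO2 = 3.08×10^4 μatm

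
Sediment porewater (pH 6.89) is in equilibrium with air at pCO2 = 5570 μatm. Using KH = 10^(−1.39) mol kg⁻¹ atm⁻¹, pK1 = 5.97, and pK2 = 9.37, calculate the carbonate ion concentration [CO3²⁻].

[CO2*] = KH · pCO2 = 10^(−1.39) × 5570×10^-6 = 2.269×10^-4 mol/kg
α₀ = 1/(1 + K1/[H⁺] + K1K2/[H⁺]²) = 1/(1 + 10^+0.92 + 10^-1.56) = 0.1070
DIC = [CO2*]/α₀ = 2.269×10^-4 / 0.1070 = 2.121 mmol/kg
[CO3²⁻] = α₂·DIC; α₂ = 0.002947, so [CO3²⁻] = 0.002947 × 2.121 = 0.00625 mmol/kg = 6.25 μmol/kg

[CO3²⁻] = 6.25 μmol/kg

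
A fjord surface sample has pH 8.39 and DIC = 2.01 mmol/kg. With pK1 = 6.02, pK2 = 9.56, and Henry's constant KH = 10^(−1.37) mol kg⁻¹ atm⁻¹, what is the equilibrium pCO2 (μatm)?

α₀ = 1 / (1 + K1/[H⁺] + K1K2/[H⁺]²) = 1 / (1 + 10^+2.37 + 10^+1.20)
   = 1 / (1 + 234.42 + 15.849) = 1/251.27 = 0.003980
[CO2*] = α₀ × DIC = 0.003980 × 2.01 = 0.007999 mmol/kg = 7.999 μmol/kg
pCO2 = [CO2*]/KH = 7.999×10^-6 / 4.266×10^-2 = 188 μatm

pCO2 = 188 μatm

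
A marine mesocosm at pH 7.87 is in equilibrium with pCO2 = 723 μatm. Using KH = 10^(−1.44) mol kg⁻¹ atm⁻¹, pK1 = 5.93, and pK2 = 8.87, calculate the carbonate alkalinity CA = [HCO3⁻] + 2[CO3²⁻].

CA = 2.74 mmol/kg

[CO2*] = KH · pCO2 = 10^(−1.44) × 723×10^-6 = 2.625×10^-5 mol/kg
α₀ = 1/(1 + K1/[H⁺] + K1K2/[H⁺]²) = 1/(1 + 10^+1.94 + 10^+0.94) = 0.01033
DIC = [CO2*]/α₀ = 2.625×10^-5 / 0.01033 = 2.541 mmol/kg
CA = (α₁ + 2α₂)·DIC = (0.8997 + 2×0.08997) × 2.541 = 2.74 mmol/kg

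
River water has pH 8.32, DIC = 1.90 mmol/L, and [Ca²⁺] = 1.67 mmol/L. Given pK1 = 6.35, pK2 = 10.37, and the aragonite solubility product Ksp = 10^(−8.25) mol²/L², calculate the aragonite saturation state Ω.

Ω = 4.93

α₂ = 1 / (1 + [H⁺]/K2 + [H⁺]²/(K1K2)) = 1 / (1 + 10^+2.05 + 10^+0.08)
   = 1 / (1 + 112.20 + 1.2023) = 1/114.40 = 0.008741
[CO3²⁻] = α₂ × DIC = 0.008741 × 1.90 = 0.01661 mmol/L = 16.61 μmol/L
Ksp = 10^(−8.25) = 5.623×10^-9
Ω = [Ca²⁺][CO3²⁻]/Ksp = (1.67×10^-3)(1.661×10^-5) / 5.623×10^-9 = 4.93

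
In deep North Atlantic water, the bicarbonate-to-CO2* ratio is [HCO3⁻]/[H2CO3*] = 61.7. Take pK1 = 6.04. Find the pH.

From K1 = [H⁺][HCO3⁻]/[H2CO3*]:  pH = pK1 + log₁₀([HCO3⁻]/[H2CO3*])
log₁₀(61.7) = +1.790
pH = 6.04 + (+1.790) = 7.83

pH = 7.83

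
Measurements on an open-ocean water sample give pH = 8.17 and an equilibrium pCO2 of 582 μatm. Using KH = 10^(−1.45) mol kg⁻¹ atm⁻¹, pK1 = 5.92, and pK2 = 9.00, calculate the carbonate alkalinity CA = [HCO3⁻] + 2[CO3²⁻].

CA = 4.76 mmol/kg

[CO2*] = KH · pCO2 = 10^(−1.45) × 582×10^-6 = 2.065×10^-5 mol/kg
α₀ = 1/(1 + K1/[H⁺] + K1K2/[H⁺]²) = 1/(1 + 10^+2.25 + 10^+1.42) = 0.004875
DIC = [CO2*]/α₀ = 2.065×10^-5 / 0.004875 = 4.236 mmol/kg
CA = (α₁ + 2α₂)·DIC = (0.8669 + 2×0.1282) × 4.236 = 4.76 mmol/kg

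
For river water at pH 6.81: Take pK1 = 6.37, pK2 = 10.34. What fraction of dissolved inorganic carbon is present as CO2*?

α₀ = 1 / (1 + K1/[H⁺] + K1K2/[H⁺]²) = 1 / (1 + 10^+0.44 + 10^-3.09)
   = 1 / (1 + 2.7542 + 0.00081283) = 1/3.7550 = 0.2663

α₀ = 0.266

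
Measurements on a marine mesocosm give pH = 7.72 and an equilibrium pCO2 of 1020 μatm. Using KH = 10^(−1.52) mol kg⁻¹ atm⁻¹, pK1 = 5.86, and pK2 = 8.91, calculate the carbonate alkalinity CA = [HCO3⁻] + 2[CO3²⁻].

[CO2*] = KH · pCO2 = 10^(−1.52) × 1020×10^-6 = 3.080×10^-5 mol/kg
α₀ = 1/(1 + K1/[H⁺] + K1K2/[H⁺]²) = 1/(1 + 10^+1.86 + 10^+0.67) = 0.01280
DIC = [CO2*]/α₀ = 3.080×10^-5 / 0.01280 = 2.406 mmol/kg
CA = (α₁ + 2α₂)·DIC = (0.9273 + 2×0.05987) × 2.406 = 2.52 mmol/kg

CA = 2.52 mmol/kg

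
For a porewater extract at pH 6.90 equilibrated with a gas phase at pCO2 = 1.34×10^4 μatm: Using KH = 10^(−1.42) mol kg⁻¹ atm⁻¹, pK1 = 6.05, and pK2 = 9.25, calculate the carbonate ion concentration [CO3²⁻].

[CO3²⁻] = 16.1 μmol/kg

[CO2*] = KH · pCO2 = 10^(−1.42) × 1.34×10^4×10^-6 = 5.095×10^-4 mol/kg
α₀ = 1/(1 + K1/[H⁺] + K1K2/[H⁺]²) = 1/(1 + 10^+0.85 + 10^-1.50) = 0.1233
DIC = [CO2*]/α₀ = 5.095×10^-4 / 0.1233 = 4.132 mmol/kg
[CO3²⁻] = α₂·DIC; α₂ = 0.003899, so [CO3²⁻] = 0.003899 × 4.132 = 0.0161 mmol/kg = 16.1 μmol/kg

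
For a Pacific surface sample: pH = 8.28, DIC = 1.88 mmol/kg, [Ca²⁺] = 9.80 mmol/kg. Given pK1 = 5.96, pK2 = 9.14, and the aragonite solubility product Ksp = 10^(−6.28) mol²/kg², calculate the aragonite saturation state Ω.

Ω = 4.24

α₂ = 1 / (1 + [H⁺]/K2 + [H⁺]²/(K1K2)) = 1 / (1 + 10^+0.86 + 10^-1.46)
   = 1 / (1 + 7.2444 + 0.034674) = 1/8.2790 = 0.1208
[CO3²⁻] = α₂ × DIC = 0.1208 × 1.88 = 0.2271 mmol/kg
Ksp = 10^(−6.28) = 5.248×10^-7
Ω = [Ca²⁺][CO3²⁻]/Ksp = (9.80×10^-3)(2.271×10^-4) / 5.248×10^-7 = 4.24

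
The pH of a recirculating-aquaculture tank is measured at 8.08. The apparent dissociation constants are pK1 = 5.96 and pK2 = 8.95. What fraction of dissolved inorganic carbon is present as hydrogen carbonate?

α₁ = 1 / (1 + [H⁺]/K1 + K2/[H⁺]) = 1 / (1 + 10^-2.12 + 10^-0.87)
   = 1 / (1 + 0.0075858 + 0.13490) = 1/1.1425 = 0.8753

α₁ = 0.875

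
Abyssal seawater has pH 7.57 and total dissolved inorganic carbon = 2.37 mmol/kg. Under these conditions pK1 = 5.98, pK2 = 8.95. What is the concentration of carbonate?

[CO3²⁻] = 0.0926 mmol/kg

α₂ = 1 / (1 + [H⁺]/K2 + [H⁺]²/(K1K2)) = 1 / (1 + 10^+1.38 + 10^-0.21)
   = 1 / (1 + 23.988 + 0.61660) = 1/25.605 = 0.03905
[CO3²⁻] = α₂ × DIC = 0.03905 × 2.37 = 0.0926 mmol/kg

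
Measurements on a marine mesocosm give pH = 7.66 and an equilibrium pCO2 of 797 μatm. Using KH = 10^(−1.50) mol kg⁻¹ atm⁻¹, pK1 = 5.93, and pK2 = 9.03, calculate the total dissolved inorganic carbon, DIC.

[CO2*] = KH · pCO2 = 10^(−1.50) × 797×10^-6 = 2.520×10^-5 mol/kg
α₀ = 1/(1 + K1/[H⁺] + K1K2/[H⁺]²) = 1/(1 + 10^+1.73 + 10^+0.36) = 0.01755
DIC = [CO2*]/α₀ = 2.520×10^-5 / 0.01755 = 1.44 mmol/kg

DIC = 1.44 mmol/kg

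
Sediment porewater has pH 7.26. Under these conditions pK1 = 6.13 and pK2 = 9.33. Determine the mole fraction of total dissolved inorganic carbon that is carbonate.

α₂ = 0.00786

α₂ = 1 / (1 + [H⁺]/K2 + [H⁺]²/(K1K2)) = 1 / (1 + 10^+2.07 + 10^+0.94)
   = 1 / (1 + 117.49 + 8.7096) = 1/127.20 = 0.007862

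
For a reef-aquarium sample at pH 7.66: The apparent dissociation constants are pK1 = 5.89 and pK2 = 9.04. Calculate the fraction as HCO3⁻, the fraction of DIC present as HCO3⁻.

α₁ = 1 / (1 + [H⁺]/K1 + K2/[H⁺]) = 1 / (1 + 10^-1.77 + 10^-1.38)
   = 1 / (1 + 0.016982 + 0.041687) = 1/1.0587 = 0.9446

α₁ = 0.945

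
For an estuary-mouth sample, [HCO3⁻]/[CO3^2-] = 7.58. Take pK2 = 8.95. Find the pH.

From K2 = [H⁺][CO3^2-]/[HCO3⁻]:  pH = pK2 − log₁₀([HCO3⁻]/[CO3^2-])
log₁₀(7.58) = +0.880
pH = 8.95 − (+0.880) = 8.07

pH = 8.07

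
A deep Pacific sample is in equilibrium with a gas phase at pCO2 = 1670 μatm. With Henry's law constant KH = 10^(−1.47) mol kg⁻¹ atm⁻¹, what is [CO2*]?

KH = 10^(−1.47) = 3.388×10^-2 mol kg⁻¹ atm⁻¹
[CO2*] = KH · pCO2 = 3.388×10^-2 × 1670×10^-6 atm = 5.66×10^-5 mol/kg

[CO2*] = 56.6 μmol/kg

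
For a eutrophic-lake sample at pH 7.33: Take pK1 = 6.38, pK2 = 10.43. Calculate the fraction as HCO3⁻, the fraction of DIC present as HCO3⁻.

α₁ = 1 / (1 + [H⁺]/K1 + K2/[H⁺]) = 1 / (1 + 10^-0.95 + 10^-3.10)
   = 1 / (1 + 0.11220 + 0.00079433) = 1/1.1130 = 0.8985

α₁ = 0.898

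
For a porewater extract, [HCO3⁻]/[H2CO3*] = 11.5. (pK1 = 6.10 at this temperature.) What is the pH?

pH = 7.16

From K1 = [H⁺][HCO3⁻]/[H2CO3*]:  pH = pK1 + log₁₀([HCO3⁻]/[H2CO3*])
log₁₀(11.5) = +1.061
pH = 6.10 + (+1.061) = 7.16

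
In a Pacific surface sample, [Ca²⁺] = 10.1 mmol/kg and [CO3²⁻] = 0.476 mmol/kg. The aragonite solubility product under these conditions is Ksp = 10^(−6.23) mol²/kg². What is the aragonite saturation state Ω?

Ω = 8.16

Ksp = 10^(−6.23) = 5.888×10^-7
Ω = [Ca²⁺][CO3²⁻]/Ksp = (10.1×10^-3)(0.476×10^-3) / 5.888×10^-7 = 8.16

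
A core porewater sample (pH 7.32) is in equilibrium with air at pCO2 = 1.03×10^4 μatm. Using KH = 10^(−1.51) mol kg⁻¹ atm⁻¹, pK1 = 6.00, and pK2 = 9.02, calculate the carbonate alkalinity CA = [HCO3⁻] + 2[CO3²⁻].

CA = 6.92 mmol/kg

[CO2*] = KH · pCO2 = 10^(−1.51) × 1.03×10^4×10^-6 = 3.183×10^-4 mol/kg
α₀ = 1/(1 + K1/[H⁺] + K1K2/[H⁺]²) = 1/(1 + 10^+1.32 + 10^-0.38) = 0.04482
DIC = [CO2*]/α₀ = 3.183×10^-4 / 0.04482 = 7.101 mmol/kg
CA = (α₁ + 2α₂)·DIC = (0.9365 + 2×0.01869) × 7.101 = 6.92 mmol/kg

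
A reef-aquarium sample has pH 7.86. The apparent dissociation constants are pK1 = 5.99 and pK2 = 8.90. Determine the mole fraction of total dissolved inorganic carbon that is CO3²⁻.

α₂ = 1 / (1 + [H⁺]/K2 + [H⁺]²/(K1K2)) = 1 / (1 + 10^+1.04 + 10^-0.83)
   = 1 / (1 + 10.965 + 0.14791) = 1/12.113 = 0.08256

α₂ = 0.0826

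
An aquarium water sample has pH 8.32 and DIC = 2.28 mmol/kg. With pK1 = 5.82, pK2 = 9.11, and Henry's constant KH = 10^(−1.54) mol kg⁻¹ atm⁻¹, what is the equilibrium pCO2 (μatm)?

α₀ = 1 / (1 + K1/[H⁺] + K1K2/[H⁺]²) = 1 / (1 + 10^+2.50 + 10^+1.71)
   = 1 / (1 + 316.23 + 51.286) = 1/368.51 = 0.002714
[CO2*] = α₀ × DIC = 0.002714 × 2.28 = 0.006187 mmol/kg = 6.187 μmol/kg
pCO2 = [CO2*]/KH = 6.187×10^-6 / 2.884×10^-2 = 215 μatm

pCO2 = 215 μatm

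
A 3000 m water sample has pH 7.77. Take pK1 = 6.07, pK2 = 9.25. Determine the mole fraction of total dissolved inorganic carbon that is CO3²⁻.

α₂ = 0.0314

α₂ = 1 / (1 + [H⁺]/K2 + [H⁺]²/(K1K2)) = 1 / (1 + 10^+1.48 + 10^-0.22)
   = 1 / (1 + 30.200 + 0.60256) = 1/31.802 = 0.03144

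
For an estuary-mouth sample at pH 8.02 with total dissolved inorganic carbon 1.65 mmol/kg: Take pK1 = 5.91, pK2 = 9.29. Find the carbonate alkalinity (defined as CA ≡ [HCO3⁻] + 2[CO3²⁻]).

CA = 1.72 mmol/kg

CA = [HCO3⁻] + 2[CO3²⁻] = (α₁ + 2α₂)·DIC
At pH 8.02: [H⁺]/K1 = 10^-2.11 = 0.0077625, K2/[H⁺] = 10^-1.27 = 0.053703
α₁ = 1/(1 + 0.0077625 + 0.053703) = 1/1.0615 = 0.9421; α₂ = α₁·K2/[H⁺] = 0.05059
α₁ + 2α₂ = 1.0433
CA = 1.0433 × 1.65 = 1.72 mmol/kg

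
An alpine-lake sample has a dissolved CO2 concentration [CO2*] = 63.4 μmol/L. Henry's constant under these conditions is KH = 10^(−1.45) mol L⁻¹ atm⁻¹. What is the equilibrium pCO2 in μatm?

pCO2 = 1790 μatm

KH = 10^(−1.45) = 3.548×10^-2 mol L⁻¹ atm⁻¹
pCO2 = [CO2*]/KH = 63.4×10^-6 / 3.548×10^-2 = 1.79×10^-3 atm = 1790 μatm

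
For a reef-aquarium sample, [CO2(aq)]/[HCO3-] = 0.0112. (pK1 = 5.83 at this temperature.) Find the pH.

From K1 = [H⁺][HCO3-]/[CO2(aq)]:  pH = pK1 − log₁₀([CO2(aq)]/[HCO3-])
log₁₀(0.0112) = -1.951
pH = 5.83 − (-1.951) = 7.78

pH = 7.78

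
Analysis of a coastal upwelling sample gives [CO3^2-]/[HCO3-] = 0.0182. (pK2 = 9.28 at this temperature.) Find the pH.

From K2 = [H⁺][CO3^2-]/[HCO3-]:  pH = pK2 + log₁₀([CO3^2-]/[HCO3-])
log₁₀(0.0182) = -1.740
pH = 9.28 + (-1.740) = 7.54

pH = 7.54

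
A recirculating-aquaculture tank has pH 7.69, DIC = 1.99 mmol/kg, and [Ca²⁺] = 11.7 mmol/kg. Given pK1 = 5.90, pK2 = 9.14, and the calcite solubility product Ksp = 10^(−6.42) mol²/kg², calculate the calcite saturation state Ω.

Ω = 2.07

α₂ = 1 / (1 + [H⁺]/K2 + [H⁺]²/(K1K2)) = 1 / (1 + 10^+1.45 + 10^-0.34)
   = 1 / (1 + 28.184 + 0.45709) = 1/29.641 = 0.03374
[CO3²⁻] = α₂ × DIC = 0.03374 × 1.99 = 0.06714 mmol/kg
Ksp = 10^(−6.42) = 3.802×10^-7
Ω = [Ca²⁺][CO3²⁻]/Ksp = (11.7×10^-3)(6.714×10^-5) / 3.802×10^-7 = 2.07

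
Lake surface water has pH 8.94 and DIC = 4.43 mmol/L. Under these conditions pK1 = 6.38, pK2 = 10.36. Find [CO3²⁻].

[CO3²⁻] = 0.162 mmol/L

α₂ = 1 / (1 + [H⁺]/K2 + [H⁺]²/(K1K2)) = 1 / (1 + 10^+1.42 + 10^-1.14)
   = 1 / (1 + 26.303 + 0.072444) = 1/27.375 = 0.03653
[CO3²⁻] = α₂ × DIC = 0.03653 × 4.43 = 0.162 mmol/L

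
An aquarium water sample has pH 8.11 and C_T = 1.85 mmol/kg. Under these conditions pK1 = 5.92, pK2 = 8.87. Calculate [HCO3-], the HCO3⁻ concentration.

[HCO3⁻] = 1.57 mmol/kg

α₁ = 1 / (1 + [H⁺]/K1 + K2/[H⁺]) = 1 / (1 + 10^-2.19 + 10^-0.76)
   = 1 / (1 + 0.0064565 + 0.17378) = 1/1.1802 = 0.8473
[HCO3⁻] = α₁ × DIC = 0.8473 × 1.85 = 1.57 mmol/kg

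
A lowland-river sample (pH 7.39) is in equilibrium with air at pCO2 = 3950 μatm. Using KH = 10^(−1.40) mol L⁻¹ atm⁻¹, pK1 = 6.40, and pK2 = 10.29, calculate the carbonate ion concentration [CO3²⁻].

[CO3²⁻] = 1.93 μmol/L

[CO2*] = KH · pCO2 = 10^(−1.40) × 3950×10^-6 = 1.573×10^-4 mol/L
α₀ = 1/(1 + K1/[H⁺] + K1K2/[H⁺]²) = 1/(1 + 10^+0.99 + 10^-1.91) = 0.09272
DIC = [CO2*]/α₀ = 1.573×10^-4 / 0.09272 = 1.696 mmol/L
[CO3²⁻] = α₂·DIC; α₂ = 0.001141, so [CO3²⁻] = 0.001141 × 1.696 = 0.00193 mmol/L = 1.93 μmol/L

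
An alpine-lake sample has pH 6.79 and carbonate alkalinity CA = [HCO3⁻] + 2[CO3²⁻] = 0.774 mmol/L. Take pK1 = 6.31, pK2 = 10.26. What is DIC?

CA = [HCO3⁻] + 2[CO3²⁻] = (α₁ + 2α₂)·DIC
At pH 6.79: [H⁺]/K1 = 10^-0.48 = 0.33113, K2/[H⁺] = 10^-3.47 = 0.00033884
α₁ = 1/(1 + 0.33113 + 0.00033884) = 1/1.3315 = 0.7510; α₂ = α₁·K2/[H⁺] = 0.0002545
α₁ + 2α₂ = 0.7516
DIC = CA / (α₁ + 2α₂) = 0.774 / 0.7516 = 1.03 mmol/L

DIC = 1.03 mmol/L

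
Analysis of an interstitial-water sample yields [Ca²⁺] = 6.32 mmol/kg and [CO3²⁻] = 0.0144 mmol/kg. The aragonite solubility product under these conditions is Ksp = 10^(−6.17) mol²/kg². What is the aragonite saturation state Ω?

Ω = 0.135

Ksp = 10^(−6.17) = 6.761×10^-7
Ω = [Ca²⁺][CO3²⁻]/Ksp = (6.32×10^-3)(0.0144×10^-3) / 6.761×10^-7 = 0.135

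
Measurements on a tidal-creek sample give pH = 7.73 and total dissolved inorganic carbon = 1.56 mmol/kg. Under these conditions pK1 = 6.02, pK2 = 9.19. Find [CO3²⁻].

α₂ = 1 / (1 + [H⁺]/K2 + [H⁺]²/(K1K2)) = 1 / (1 + 10^+1.46 + 10^-0.25)
   = 1 / (1 + 28.840 + 0.56234) = 1/30.403 = 0.03289
[CO3²⁻] = α₂ × DIC = 0.03289 × 1.56 = 0.0513 mmol/kg

[CO3²⁻] = 0.0513 mmol/kg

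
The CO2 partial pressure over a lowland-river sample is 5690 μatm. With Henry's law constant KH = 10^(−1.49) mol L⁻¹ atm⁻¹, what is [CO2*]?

KH = 10^(−1.49) = 3.236×10^-2 mol L⁻¹ atm⁻¹
[CO2*] = KH · pCO2 = 3.236×10^-2 × 5690×10^-6 atm = 1.84×10^-4 mol/L

[CO2*] = 184 μmol/L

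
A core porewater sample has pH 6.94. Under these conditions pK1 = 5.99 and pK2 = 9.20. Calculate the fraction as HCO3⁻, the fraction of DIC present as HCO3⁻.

α₁ = 0.895

α₁ = 1 / (1 + [H⁺]/K1 + K2/[H⁺]) = 1 / (1 + 10^-0.95 + 10^-2.26)
   = 1 / (1 + 0.11220 + 0.0054954) = 1/1.1177 = 0.8947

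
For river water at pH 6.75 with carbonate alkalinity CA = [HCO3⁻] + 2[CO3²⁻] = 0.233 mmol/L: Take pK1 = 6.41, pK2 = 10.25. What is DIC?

DIC = 0.339 mmol/L

CA = [HCO3⁻] + 2[CO3²⁻] = (α₁ + 2α₂)·DIC
At pH 6.75: [H⁺]/K1 = 10^-0.34 = 0.45709, K2/[H⁺] = 10^-3.50 = 0.00031623
α₁ = 1/(1 + 0.45709 + 0.00031623) = 1/1.4574 = 0.6862; α₂ = α₁·K2/[H⁺] = 0.0002170
α₁ + 2α₂ = 0.6866
DIC = CA / (α₁ + 2α₂) = 0.233 / 0.6866 = 0.339 mmol/L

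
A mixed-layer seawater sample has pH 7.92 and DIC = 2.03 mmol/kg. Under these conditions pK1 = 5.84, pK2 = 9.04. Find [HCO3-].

[HCO3⁻] = 1.87 mmol/kg

α₁ = 1 / (1 + [H⁺]/K1 + K2/[H⁺]) = 1 / (1 + 10^-2.08 + 10^-1.12)
   = 1 / (1 + 0.0083176 + 0.075858) = 1/1.0842 = 0.9224
[HCO3⁻] = α₁ × DIC = 0.9224 × 2.03 = 1.87 mmol/kg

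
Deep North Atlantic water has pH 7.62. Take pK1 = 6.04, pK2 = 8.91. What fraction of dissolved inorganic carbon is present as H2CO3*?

α₀ = 1 / (1 + K1/[H⁺] + K1K2/[H⁺]²) = 1 / (1 + 10^+1.58 + 10^+0.29)
   = 1 / (1 + 38.019 + 1.9498) = 1/40.969 = 0.02441

α₀ = 0.0244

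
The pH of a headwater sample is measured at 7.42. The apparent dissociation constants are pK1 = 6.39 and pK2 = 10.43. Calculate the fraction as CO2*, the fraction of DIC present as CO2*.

α₀ = 1 / (1 + K1/[H⁺] + K1K2/[H⁺]²) = 1 / (1 + 10^+1.03 + 10^-1.98)
   = 1 / (1 + 10.715 + 0.010471) = 1/11.726 = 0.08528

α₀ = 0.0853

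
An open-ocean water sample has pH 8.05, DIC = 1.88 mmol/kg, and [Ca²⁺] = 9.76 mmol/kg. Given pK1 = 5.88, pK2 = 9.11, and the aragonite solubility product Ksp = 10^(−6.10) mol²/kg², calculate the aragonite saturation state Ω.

α₂ = 1 / (1 + [H⁺]/K2 + [H⁺]²/(K1K2)) = 1 / (1 + 10^+1.06 + 10^-1.11)
   = 1 / (1 + 11.482 + 0.077625) = 1/12.559 = 0.07962
[CO3²⁻] = α₂ × DIC = 0.07962 × 1.88 = 0.1497 mmol/kg
Ksp = 10^(−6.10) = 7.943×10^-7
Ω = [Ca²⁺][CO3²⁻]/Ksp = (9.76×10^-3)(1.497×10^-4) / 7.943×10^-7 = 1.84

Ω = 1.84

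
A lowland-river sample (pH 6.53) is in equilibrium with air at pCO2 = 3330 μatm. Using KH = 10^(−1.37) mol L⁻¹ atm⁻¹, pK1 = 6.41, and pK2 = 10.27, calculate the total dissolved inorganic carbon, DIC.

DIC = 0.329 mmol/L

[CO2*] = KH · pCO2 = 10^(−1.37) × 3330×10^-6 = 1.421×10^-4 mol/L
α₀ = 1/(1 + K1/[H⁺] + K1K2/[H⁺]²) = 1/(1 + 10^+0.12 + 10^-3.62) = 0.4313
DIC = [CO2*]/α₀ = 1.421×10^-4 / 0.4313 = 0.329 mmol/L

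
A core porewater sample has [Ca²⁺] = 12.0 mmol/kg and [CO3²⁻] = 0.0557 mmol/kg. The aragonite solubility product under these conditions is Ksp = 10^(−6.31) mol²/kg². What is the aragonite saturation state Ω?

Ksp = 10^(−6.31) = 4.898×10^-7
Ω = [Ca²⁺][CO3²⁻]/Ksp = (12.0×10^-3)(0.0557×10^-3) / 4.898×10^-7 = 1.36

Ω = 1.36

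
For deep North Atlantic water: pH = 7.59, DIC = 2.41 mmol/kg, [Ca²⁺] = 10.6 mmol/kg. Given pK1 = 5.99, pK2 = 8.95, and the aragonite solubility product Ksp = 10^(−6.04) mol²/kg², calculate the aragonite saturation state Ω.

α₂ = 1 / (1 + [H⁺]/K2 + [H⁺]²/(K1K2)) = 1 / (1 + 10^+1.36 + 10^-0.24)
   = 1 / (1 + 22.909 + 0.57544) = 1/24.484 = 0.04084
[CO3²⁻] = α₂ × DIC = 0.04084 × 2.41 = 0.09843 mmol/kg
Ksp = 10^(−6.04) = 9.120×10^-7
Ω = [Ca²⁺][CO3²⁻]/Ksp = (10.6×10^-3)(9.843×10^-5) / 9.120×10^-7 = 1.14

Ω = 1.14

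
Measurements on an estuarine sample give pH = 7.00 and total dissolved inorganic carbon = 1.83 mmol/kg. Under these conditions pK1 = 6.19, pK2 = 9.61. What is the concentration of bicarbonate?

α₁ = 1 / (1 + [H⁺]/K1 + K2/[H⁺]) = 1 / (1 + 10^-0.81 + 10^-2.61)
   = 1 / (1 + 0.15488 + 0.0024547) = 1/1.1573 = 0.8641
[HCO3⁻] = α₁ × DIC = 0.8641 × 1.83 = 1.58 mmol/kg

[HCO3⁻] = 1.58 mmol/kg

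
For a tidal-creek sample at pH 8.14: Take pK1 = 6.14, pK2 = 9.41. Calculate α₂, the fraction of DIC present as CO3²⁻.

α₂ = 1 / (1 + [H⁺]/K2 + [H⁺]²/(K1K2)) = 1 / (1 + 10^+1.27 + 10^-0.73)
   = 1 / (1 + 18.621 + 0.18621) = 1/19.807 = 0.05049

α₂ = 0.0505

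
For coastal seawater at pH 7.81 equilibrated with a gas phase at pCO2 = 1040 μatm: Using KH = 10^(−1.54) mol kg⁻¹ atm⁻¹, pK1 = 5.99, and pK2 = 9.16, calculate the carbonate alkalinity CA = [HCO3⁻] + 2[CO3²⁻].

[CO2*] = KH · pCO2 = 10^(−1.54) × 1040×10^-6 = 2.999×10^-5 mol/kg
α₀ = 1/(1 + K1/[H⁺] + K1K2/[H⁺]²) = 1/(1 + 10^+1.82 + 10^+0.47) = 0.01428
DIC = [CO2*]/α₀ = 2.999×10^-5 / 0.01428 = 2.100 mmol/kg
CA = (α₁ + 2α₂)·DIC = (0.9436 + 2×0.04215) × 2.100 = 2.16 mmol/kg

CA = 2.16 mmol/kg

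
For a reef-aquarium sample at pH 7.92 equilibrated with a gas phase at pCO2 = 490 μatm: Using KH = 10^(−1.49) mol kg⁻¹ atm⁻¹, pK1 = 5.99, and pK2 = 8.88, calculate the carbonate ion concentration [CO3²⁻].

[CO2*] = KH · pCO2 = 10^(−1.49) × 490×10^-6 = 1.586×10^-5 mol/kg
α₀ = 1/(1 + K1/[H⁺] + K1K2/[H⁺]²) = 1/(1 + 10^+1.93 + 10^+0.97) = 0.01048
DIC = [CO2*]/α₀ = 1.586×10^-5 / 0.01048 = 1.513 mmol/kg
[CO3²⁻] = α₂·DIC; α₂ = 0.09778, so [CO3²⁻] = 0.09778 × 1.513 = 0.148 mmol/kg

[CO3²⁻] = 0.148 mmol/kg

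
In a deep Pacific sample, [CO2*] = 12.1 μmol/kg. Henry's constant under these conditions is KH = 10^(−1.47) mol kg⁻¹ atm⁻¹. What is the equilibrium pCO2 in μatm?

KH = 10^(−1.47) = 3.388×10^-2 mol kg⁻¹ atm⁻¹
pCO2 = [CO2*]/KH = 12.1×10^-6 / 3.388×10^-2 = 3.57×10^-4 atm = 357 μatm

pCO2 = 357 μatm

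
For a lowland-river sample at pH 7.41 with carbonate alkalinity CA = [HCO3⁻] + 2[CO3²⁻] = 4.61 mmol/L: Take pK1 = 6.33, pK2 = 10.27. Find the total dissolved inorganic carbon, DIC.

CA = [HCO3⁻] + 2[CO3²⁻] = (α₁ + 2α₂)·DIC
At pH 7.41: [H⁺]/K1 = 10^-1.08 = 0.083176, K2/[H⁺] = 10^-2.86 = 0.0013804
α₁ = 1/(1 + 0.083176 + 0.0013804) = 1/1.0846 = 0.9220; α₂ = α₁·K2/[H⁺] = 0.001273
α₁ + 2α₂ = 0.9246
DIC = CA / (α₁ + 2α₂) = 4.61 / 0.9246 = 4.99 mmol/L

DIC = 4.99 mmol/L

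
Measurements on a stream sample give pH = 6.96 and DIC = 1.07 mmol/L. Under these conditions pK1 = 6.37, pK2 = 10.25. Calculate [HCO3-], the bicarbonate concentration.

α₁ = 1 / (1 + [H⁺]/K1 + K2/[H⁺]) = 1 / (1 + 10^-0.59 + 10^-3.29)
   = 1 / (1 + 0.25704 + 0.00051286) = 1/1.2576 = 0.7952
[HCO3⁻] = α₁ × DIC = 0.7952 × 1.07 = 0.851 mmol/L

[HCO3⁻] = 0.851 mmol/L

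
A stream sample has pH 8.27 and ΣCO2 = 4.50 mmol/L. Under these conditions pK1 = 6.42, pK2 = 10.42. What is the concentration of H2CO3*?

[CO2*] = 0.0622 mmol/L

α₀ = 1 / (1 + K1/[H⁺] + K1K2/[H⁺]²) = 1 / (1 + 10^+1.85 + 10^-0.30)
   = 1 / (1 + 70.795 + 0.50119) = 1/72.296 = 0.01383
[CO2*] = α₀ × DIC = 0.01383 × 4.50 = 0.0622 mmol/L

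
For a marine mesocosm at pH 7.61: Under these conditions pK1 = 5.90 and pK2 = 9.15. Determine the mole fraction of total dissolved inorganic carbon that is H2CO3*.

α₀ = 1 / (1 + K1/[H⁺] + K1K2/[H⁺]²) = 1 / (1 + 10^+1.71 + 10^+0.17)
   = 1 / (1 + 51.286 + 1.4791) = 1/53.765 = 0.01860

α₀ = 0.0186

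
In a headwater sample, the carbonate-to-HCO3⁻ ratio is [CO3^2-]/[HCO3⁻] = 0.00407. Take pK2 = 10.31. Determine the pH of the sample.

From K2 = [H⁺][CO3^2-]/[HCO3⁻]:  pH = pK2 + log₁₀([CO3^2-]/[HCO3⁻])
log₁₀(0.00407) = -2.390
pH = 10.31 + (-2.390) = 7.92

pH = 7.92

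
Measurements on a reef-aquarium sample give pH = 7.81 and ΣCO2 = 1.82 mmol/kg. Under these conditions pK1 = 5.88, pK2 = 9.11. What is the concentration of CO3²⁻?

α₂ = 1 / (1 + [H⁺]/K2 + [H⁺]²/(K1K2)) = 1 / (1 + 10^+1.30 + 10^-0.63)
   = 1 / (1 + 19.953 + 0.23442) = 1/21.187 = 0.04720
[CO3²⁻] = α₂ × DIC = 0.04720 × 1.82 = 0.0859 mmol/kg

[CO3²⁻] = 0.0859 mmol/kg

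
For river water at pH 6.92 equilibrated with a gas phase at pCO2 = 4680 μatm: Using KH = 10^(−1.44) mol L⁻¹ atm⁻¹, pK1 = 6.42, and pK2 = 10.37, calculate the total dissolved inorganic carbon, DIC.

[CO2*] = KH · pCO2 = 10^(−1.44) × 4680×10^-6 = 1.699×10^-4 mol/L
α₀ = 1/(1 + K1/[H⁺] + K1K2/[H⁺]²) = 1/(1 + 10^+0.50 + 10^-2.95) = 0.2402
DIC = [CO2*]/α₀ = 1.699×10^-4 / 0.2402 = 0.707 mmol/L

DIC = 0.707 mmol/L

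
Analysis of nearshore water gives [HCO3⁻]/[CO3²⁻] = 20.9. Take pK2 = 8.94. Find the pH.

From K2 = [H⁺][CO3²⁻]/[HCO3⁻]:  pH = pK2 − log₁₀([HCO3⁻]/[CO3²⁻])
log₁₀(20.9) = +1.320
pH = 8.94 − (+1.320) = 7.62

pH = 7.62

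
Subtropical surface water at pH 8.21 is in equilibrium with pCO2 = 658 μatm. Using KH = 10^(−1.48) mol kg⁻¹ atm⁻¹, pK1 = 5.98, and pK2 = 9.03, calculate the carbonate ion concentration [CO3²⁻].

[CO3²⁻] = 0.560 mmol/kg

[CO2*] = KH · pCO2 = 10^(−1.48) × 658×10^-6 = 2.179×10^-5 mol/kg
α₀ = 1/(1 + K1/[H⁺] + K1K2/[H⁺]²) = 1/(1 + 10^+2.23 + 10^+1.41) = 0.005088
DIC = [CO2*]/α₀ = 2.179×10^-5 / 0.005088 = 4.282 mmol/kg
[CO3²⁻] = α₂·DIC; α₂ = 0.1308, so [CO3²⁻] = 0.1308 × 4.282 = 0.560 mmol/kg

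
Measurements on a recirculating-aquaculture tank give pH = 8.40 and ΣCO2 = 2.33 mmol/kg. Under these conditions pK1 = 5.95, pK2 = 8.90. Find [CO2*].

[CO2*] = 6.26 μmol/kg

α₀ = 1 / (1 + K1/[H⁺] + K1K2/[H⁺]²) = 1 / (1 + 10^+2.45 + 10^+1.95)
   = 1 / (1 + 281.84 + 89.125) = 1/371.96 = 0.002688
[CO2*] = α₀ × DIC = 0.002688 × 2.33 = 0.00626 mmol/kg = 6.26 μmol/kg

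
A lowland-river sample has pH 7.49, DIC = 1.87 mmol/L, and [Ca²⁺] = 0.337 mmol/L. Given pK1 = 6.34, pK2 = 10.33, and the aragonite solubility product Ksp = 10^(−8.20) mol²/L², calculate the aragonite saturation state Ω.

α₂ = 1 / (1 + [H⁺]/K2 + [H⁺]²/(K1K2)) = 1 / (1 + 10^+2.84 + 10^+1.69)
   = 1 / (1 + 691.83 + 48.978) = 1/741.81 = 0.001348
[CO3²⁻] = α₂ × DIC = 0.001348 × 1.87 = 0.002521 mmol/L = 2.521 μmol/L
Ksp = 10^(−8.20) = 6.310×10^-9
Ω = [Ca²⁺][CO3²⁻]/Ksp = (0.337×10^-3)(2.521×10^-6) / 6.310×10^-9 = 0.135

Ω = 0.135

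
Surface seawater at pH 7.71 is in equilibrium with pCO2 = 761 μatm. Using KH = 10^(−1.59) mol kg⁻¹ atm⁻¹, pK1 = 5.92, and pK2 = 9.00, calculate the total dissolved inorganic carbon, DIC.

[CO2*] = KH · pCO2 = 10^(−1.59) × 761×10^-6 = 1.956×10^-5 mol/kg
α₀ = 1/(1 + K1/[H⁺] + K1K2/[H⁺]²) = 1/(1 + 10^+1.79 + 10^+0.50) = 0.01519
DIC = [CO2*]/α₀ = 1.956×10^-5 / 0.01519 = 1.29 mmol/kg

DIC = 1.29 mmol/kg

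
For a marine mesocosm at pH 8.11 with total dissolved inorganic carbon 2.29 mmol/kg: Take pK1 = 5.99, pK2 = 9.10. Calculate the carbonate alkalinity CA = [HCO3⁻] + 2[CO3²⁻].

CA = [HCO3⁻] + 2[CO3²⁻] = (α₁ + 2α₂)·DIC
At pH 8.11: [H⁺]/K1 = 10^-2.12 = 0.0075858, K2/[H⁺] = 10^-0.99 = 0.10233
α₁ = 1/(1 + 0.0075858 + 0.10233) = 1/1.1099 = 0.9010; α₂ = α₁·K2/[H⁺] = 0.09220
α₁ + 2α₂ = 1.0854
CA = 1.0854 × 2.29 = 2.49 mmol/kg

CA = 2.49 mmol/kg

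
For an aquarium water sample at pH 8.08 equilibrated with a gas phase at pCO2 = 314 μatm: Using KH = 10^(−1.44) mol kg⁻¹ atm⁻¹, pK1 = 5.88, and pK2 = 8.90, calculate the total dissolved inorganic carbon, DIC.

DIC = 2.09 mmol/kg

[CO2*] = KH · pCO2 = 10^(−1.44) × 314×10^-6 = 1.140×10^-5 mol/kg
α₀ = 1/(1 + K1/[H⁺] + K1K2/[H⁺]²) = 1/(1 + 10^+2.20 + 10^+1.38) = 0.005450
DIC = [CO2*]/α₀ = 1.140×10^-5 / 0.005450 = 2.09 mmol/kg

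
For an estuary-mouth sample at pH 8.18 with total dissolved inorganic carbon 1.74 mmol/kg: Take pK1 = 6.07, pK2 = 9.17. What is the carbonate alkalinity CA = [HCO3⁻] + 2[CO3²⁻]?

CA = [HCO3⁻] + 2[CO3²⁻] = (α₁ + 2α₂)·DIC
At pH 8.18: [H⁺]/K1 = 10^-2.11 = 0.0077625, K2/[H⁺] = 10^-0.99 = 0.10233
α₁ = 1/(1 + 0.0077625 + 0.10233) = 1/1.1101 = 0.9008; α₂ = α₁·K2/[H⁺] = 0.09218
α₁ + 2α₂ = 1.0852
CA = 1.0852 × 1.74 = 1.89 mmol/kg

CA = 1.89 mmol/kg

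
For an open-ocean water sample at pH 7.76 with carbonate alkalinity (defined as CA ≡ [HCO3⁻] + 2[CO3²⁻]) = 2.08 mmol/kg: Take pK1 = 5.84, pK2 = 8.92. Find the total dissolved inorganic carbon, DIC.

CA = [HCO3⁻] + 2[CO3²⁻] = (α₁ + 2α₂)·DIC
At pH 7.76: [H⁺]/K1 = 10^-1.92 = 0.012023, K2/[H⁺] = 10^-1.16 = 0.069183
α₁ = 1/(1 + 0.012023 + 0.069183) = 1/1.0812 = 0.9249; α₂ = α₁·K2/[H⁺] = 0.06399
α₁ + 2α₂ = 1.0529
DIC = CA / (α₁ + 2α₂) = 2.08 / 1.0529 = 1.98 mmol/kg

DIC = 1.98 mmol/kg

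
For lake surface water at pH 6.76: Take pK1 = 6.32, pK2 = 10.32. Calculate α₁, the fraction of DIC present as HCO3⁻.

α₁ = 1 / (1 + [H⁺]/K1 + K2/[H⁺]) = 1 / (1 + 10^-0.44 + 10^-3.56)
   = 1 / (1 + 0.36308 + 0.00027542) = 1/1.3634 = 0.7335

α₁ = 0.733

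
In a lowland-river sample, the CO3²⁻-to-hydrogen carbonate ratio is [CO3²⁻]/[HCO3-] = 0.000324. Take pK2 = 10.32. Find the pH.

pH = 6.83

From K2 = [H⁺][CO3²⁻]/[HCO3-]:  pH = pK2 + log₁₀([CO3²⁻]/[HCO3-])
log₁₀(0.000324) = -3.489
pH = 10.32 + (-3.489) = 6.83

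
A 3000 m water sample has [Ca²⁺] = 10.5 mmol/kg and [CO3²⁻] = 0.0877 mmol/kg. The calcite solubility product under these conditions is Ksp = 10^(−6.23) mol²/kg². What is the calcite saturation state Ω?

Ω = 1.56

Ksp = 10^(−6.23) = 5.888×10^-7
Ω = [Ca²⁺][CO3²⁻]/Ksp = (10.5×10^-3)(0.0877×10^-3) / 5.888×10^-7 = 1.56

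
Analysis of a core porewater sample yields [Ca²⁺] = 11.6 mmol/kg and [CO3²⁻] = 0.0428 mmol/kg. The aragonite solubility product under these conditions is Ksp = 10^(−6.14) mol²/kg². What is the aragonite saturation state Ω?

Ksp = 10^(−6.14) = 7.244×10^-7
Ω = [Ca²⁺][CO3²⁻]/Ksp = (11.6×10^-3)(0.0428×10^-3) / 7.244×10^-7 = 0.685

Ω = 0.685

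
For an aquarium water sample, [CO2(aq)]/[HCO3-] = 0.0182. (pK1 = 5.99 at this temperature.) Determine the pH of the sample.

pH = 7.73

From K1 = [H⁺][HCO3-]/[CO2(aq)]:  pH = pK1 − log₁₀([CO2(aq)]/[HCO3-])
log₁₀(0.0182) = -1.740
pH = 5.99 − (-1.740) = 7.73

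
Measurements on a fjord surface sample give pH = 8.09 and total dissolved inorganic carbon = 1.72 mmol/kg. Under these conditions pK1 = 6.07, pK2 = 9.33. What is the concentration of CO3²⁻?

[CO3²⁻] = 0.0928 mmol/kg

α₂ = 1 / (1 + [H⁺]/K2 + [H⁺]²/(K1K2)) = 1 / (1 + 10^+1.24 + 10^-0.78)
   = 1 / (1 + 17.378 + 0.16596) = 1/18.544 = 0.05393
[CO3²⁻] = α₂ × DIC = 0.05393 × 1.72 = 0.0928 mmol/kg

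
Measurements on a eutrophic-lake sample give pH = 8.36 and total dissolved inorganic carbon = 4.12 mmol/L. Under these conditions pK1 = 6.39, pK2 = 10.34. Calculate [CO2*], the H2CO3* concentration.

[CO2*] = 0.0432 mmol/L

α₀ = 1 / (1 + K1/[H⁺] + K1K2/[H⁺]²) = 1 / (1 + 10^+1.97 + 10^-0.01)
   = 1 / (1 + 93.325 + 0.97724) = 1/95.303 = 0.01049
[CO2*] = α₀ × DIC = 0.01049 × 4.12 = 0.0432 mmol/L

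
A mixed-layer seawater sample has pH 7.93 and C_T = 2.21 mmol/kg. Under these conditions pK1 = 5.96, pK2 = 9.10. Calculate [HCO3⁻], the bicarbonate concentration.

[HCO3⁻] = 2.05 mmol/kg

α₁ = 1 / (1 + [H⁺]/K1 + K2/[H⁺]) = 1 / (1 + 10^-1.97 + 10^-1.17)
   = 1 / (1 + 0.010715 + 0.067608) = 1/1.0783 = 0.9274
[HCO3⁻] = α₁ × DIC = 0.9274 × 2.21 = 2.05 mmol/kg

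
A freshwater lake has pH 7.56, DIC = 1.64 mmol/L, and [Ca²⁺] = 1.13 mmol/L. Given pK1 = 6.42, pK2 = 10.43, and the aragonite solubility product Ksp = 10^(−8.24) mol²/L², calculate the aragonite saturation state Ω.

α₂ = 1 / (1 + [H⁺]/K2 + [H⁺]²/(K1K2)) = 1 / (1 + 10^+2.87 + 10^+1.73)
   = 1 / (1 + 741.31 + 53.703) = 1/796.01 = 0.001256
[CO3²⁻] = α₂ × DIC = 0.001256 × 1.64 = 0.002060 mmol/L = 2.060 μmol/L
Ksp = 10^(−8.24) = 5.754×10^-9
Ω = [Ca²⁺][CO3²⁻]/Ksp = (1.13×10^-3)(2.060×10^-6) / 5.754×10^-9 = 0.405

Ω = 0.405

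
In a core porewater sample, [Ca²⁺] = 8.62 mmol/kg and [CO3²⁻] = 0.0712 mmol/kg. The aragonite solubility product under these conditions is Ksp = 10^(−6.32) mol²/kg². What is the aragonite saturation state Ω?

Ksp = 10^(−6.32) = 4.786×10^-7
Ω = [Ca²⁺][CO3²⁻]/Ksp = (8.62×10^-3)(0.0712×10^-3) / 4.786×10^-7 = 1.28

Ω = 1.28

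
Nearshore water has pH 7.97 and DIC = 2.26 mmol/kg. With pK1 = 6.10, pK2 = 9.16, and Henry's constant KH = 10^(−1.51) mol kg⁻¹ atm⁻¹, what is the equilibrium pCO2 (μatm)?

pCO2 = 915 μatm

α₀ = 1 / (1 + K1/[H⁺] + K1K2/[H⁺]²) = 1 / (1 + 10^+1.87 + 10^+0.68)
   = 1 / (1 + 74.131 + 4.7863) = 1/79.917 = 0.01251
[CO2*] = α₀ × DIC = 0.01251 × 2.26 = 0.02828 mmol/kg
pCO2 = [CO2*]/KH = 2.828×10^-5 / 3.090×10^-2 = 915 μatm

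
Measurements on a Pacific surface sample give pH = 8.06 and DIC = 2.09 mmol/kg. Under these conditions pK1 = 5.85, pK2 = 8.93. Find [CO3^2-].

α₂ = 1 / (1 + [H⁺]/K2 + [H⁺]²/(K1K2)) = 1 / (1 + 10^+0.87 + 10^-1.34)
   = 1 / (1 + 7.4131 + 0.045709) = 1/8.4588 = 0.1182
[CO3²⁻] = α₂ × DIC = 0.1182 × 2.09 = 0.247 mmol/kg

[CO3²⁻] = 0.247 mmol/kg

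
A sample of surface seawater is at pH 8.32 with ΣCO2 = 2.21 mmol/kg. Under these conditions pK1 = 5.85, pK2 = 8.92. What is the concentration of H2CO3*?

α₀ = 1 / (1 + K1/[H⁺] + K1K2/[H⁺]²) = 1 / (1 + 10^+2.47 + 10^+1.87)
   = 1 / (1 + 295.12 + 74.131) = 1/370.25 = 0.002701
[CO2*] = α₀ × DIC = 0.002701 × 2.21 = 0.00597 mmol/kg = 5.97 μmol/kg

[CO2*] = 5.97 μmol/kg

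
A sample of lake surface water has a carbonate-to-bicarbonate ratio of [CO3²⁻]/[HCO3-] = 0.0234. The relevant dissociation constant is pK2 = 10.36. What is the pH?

pH = 8.73

From K2 = [H⁺][CO3²⁻]/[HCO3-]:  pH = pK2 + log₁₀([CO3²⁻]/[HCO3-])
log₁₀(0.0234) = -1.631
pH = 10.36 + (-1.631) = 8.73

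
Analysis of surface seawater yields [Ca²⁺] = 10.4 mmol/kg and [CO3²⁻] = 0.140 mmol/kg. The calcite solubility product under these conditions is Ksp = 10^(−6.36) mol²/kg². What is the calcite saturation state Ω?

Ksp = 10^(−6.36) = 4.365×10^-7
Ω = [Ca²⁺][CO3²⁻]/Ksp = (10.4×10^-3)(0.140×10^-3) / 4.365×10^-7 = 3.34

Ω = 3.34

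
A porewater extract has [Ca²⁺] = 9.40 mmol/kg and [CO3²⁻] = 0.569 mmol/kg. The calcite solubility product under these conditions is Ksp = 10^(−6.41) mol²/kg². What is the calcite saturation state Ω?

Ksp = 10^(−6.41) = 3.890×10^-7
Ω = [Ca²⁺][CO3²⁻]/Ksp = (9.40×10^-3)(0.569×10^-3) / 3.890×10^-7 = 13.7

Ω = 13.7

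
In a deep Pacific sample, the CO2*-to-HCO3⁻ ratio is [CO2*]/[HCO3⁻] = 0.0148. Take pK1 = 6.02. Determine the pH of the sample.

From K1 = [H⁺][HCO3⁻]/[CO2*]:  pH = pK1 − log₁₀([CO2*]/[HCO3⁻])
log₁₀(0.0148) = -1.830
pH = 6.02 − (-1.830) = 7.85

pH = 7.85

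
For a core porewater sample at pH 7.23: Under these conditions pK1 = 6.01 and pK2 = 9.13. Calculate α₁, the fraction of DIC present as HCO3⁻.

α₁ = 1 / (1 + [H⁺]/K1 + K2/[H⁺]) = 1 / (1 + 10^-1.22 + 10^-1.90)
   = 1 / (1 + 0.060256 + 0.012589) = 1/1.0728 = 0.9321

α₁ = 0.932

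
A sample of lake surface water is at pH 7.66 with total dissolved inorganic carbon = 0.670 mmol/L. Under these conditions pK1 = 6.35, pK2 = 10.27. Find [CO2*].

[CO2*] = 0.0312 mmol/L

α₀ = 1 / (1 + K1/[H⁺] + K1K2/[H⁺]²) = 1 / (1 + 10^+1.31 + 10^-1.30)
   = 1 / (1 + 20.417 + 0.050119) = 1/21.467 = 0.04658
[CO2*] = α₀ × DIC = 0.04658 × 0.670 = 0.0312 mmol/L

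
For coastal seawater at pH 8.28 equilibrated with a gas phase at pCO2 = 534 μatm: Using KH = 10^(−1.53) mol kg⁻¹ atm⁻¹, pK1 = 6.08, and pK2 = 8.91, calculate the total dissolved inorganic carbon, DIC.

DIC = 3.10 mmol/kg

[CO2*] = KH · pCO2 = 10^(−1.53) × 534×10^-6 = 1.576×10^-5 mol/kg
α₀ = 1/(1 + K1/[H⁺] + K1K2/[H⁺]²) = 1/(1 + 10^+2.20 + 10^+1.57) = 0.005085
DIC = [CO2*]/α₀ = 1.576×10^-5 / 0.005085 = 3.10 mmol/kg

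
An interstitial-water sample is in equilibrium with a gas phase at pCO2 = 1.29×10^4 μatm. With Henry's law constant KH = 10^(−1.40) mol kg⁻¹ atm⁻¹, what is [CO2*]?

[CO2*] = 514 μmol/kg

KH = 10^(−1.40) = 3.981×10^-2 mol kg⁻¹ atm⁻¹
[CO2*] = KH · pCO2 = 3.981×10^-2 × 1.29×10^4×10^-6 atm = 5.14×10^-4 mol/kg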